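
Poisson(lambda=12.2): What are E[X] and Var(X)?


E[X] = Var(X) = lambda = 12.2

12.2, 12.2


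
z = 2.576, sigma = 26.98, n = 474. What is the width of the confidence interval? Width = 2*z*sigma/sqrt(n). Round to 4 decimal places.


width = 2*z*sigma/sqrt(n)
2*z*sigma = 2 * 2.576 * 26.98 = 139.00096
sqrt(474) ≈ 21.771541
width = 139.00096 / 21.771541 ≈ 6.384526

6.3845


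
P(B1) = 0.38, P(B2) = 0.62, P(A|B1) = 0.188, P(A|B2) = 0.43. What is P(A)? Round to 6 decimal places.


P(A) = P(A|B1)*P(B1) + P(A|B2)*P(B2)
P(A|B1)*P(B1) = 0.188 * 0.38 = 0.07144
P(A|B2)*P(B2) = 0.43 * 0.62 = 0.2666
P(A) = 0.07144 + 0.2666 = 0.33804

0.338040


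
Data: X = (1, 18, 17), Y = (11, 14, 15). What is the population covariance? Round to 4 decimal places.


Cov = (1/n)*sum((xi-xbar)(yi-ybar))
n = 3, xbar = 36/3 = 12, ybar = 40/3 ≈ 13.333333
sum((xi-xbar)(yi-ybar)) = 38
Cov = 38 / 3 = 38/3 ≈ 12.666667

12.6667


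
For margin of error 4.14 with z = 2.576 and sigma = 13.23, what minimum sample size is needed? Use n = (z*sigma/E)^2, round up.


z*sigma/E = 2.576 * 13.23 / 4.14 = 8.232
(z*sigma/E)^2 = 67.765824
round up: n = 68

68


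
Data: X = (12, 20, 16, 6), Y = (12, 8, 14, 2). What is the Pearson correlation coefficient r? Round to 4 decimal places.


r = sum((xi-xbar)(yi-ybar)) / sqrt(sum((xi-xbar)^2) * sum((yi-ybar)^2))
n = 4, xbar = 54/4 = 13.5, ybar = 36/4 = 9
Sxy = sum((xi-xbar)(yi-ybar)) = 54
Sxx = sum((xi-xbar)^2) = 107
Syy = sum((yi-ybar)^2) = 84
sqrt(Sxx*Syy) ≈ 94.805063
r = Sxy / sqrt(Sxx*Syy) = 54 / 94.805063 ≈ 0.569590

0.5696


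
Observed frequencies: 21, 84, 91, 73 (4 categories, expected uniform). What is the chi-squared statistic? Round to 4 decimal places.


chi2 = sum((O-E)^2/E), E = total/4
total = 269, E = 269/4 = 67.25
(21 - 67.25)^2 / 67.25 = 2139.0625 / 67.25 = 34225/1076 ≈ 31.807621
(84 - 67.25)^2 / 67.25 = 280.5625 / 67.25 = 4489/1076 ≈ 4.171933
(91 - 67.25)^2 / 67.25 = 564.0625 / 67.25 = 9025/1076 ≈ 8.387546
(73 - 67.25)^2 / 67.25 = 33.0625 / 67.25 = 529/1076 ≈ 0.491636
chi2 = 12067/269 ≈ 44.858736

44.8587


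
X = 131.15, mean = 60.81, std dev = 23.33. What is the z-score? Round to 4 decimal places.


z = (X - mu) / sigma
X - mu = 131.15 - 60.81 = 70.34
z = 70.34 / 23.33 = 7034/2333 ≈ 3.015002

3.0150


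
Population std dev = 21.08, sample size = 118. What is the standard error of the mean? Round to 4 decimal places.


SE = sigma / sqrt(n)
sqrt(118) ≈ 10.862780
SE = 21.08 / 10.862780 ≈ 1.940571

1.9406


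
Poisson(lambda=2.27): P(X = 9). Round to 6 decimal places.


P = e^(-lam) * lam^k / k!
e^(-2.27) ≈ 0.1033122
lam^k = 2.27^9 ≈ 1600.415374
k! = 9! = 362880
P = 0.1033122 * 1600.415374 / 362880 ≈ 0.000456

0.000456


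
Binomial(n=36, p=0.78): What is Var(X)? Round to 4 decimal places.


Var = n*p*(1-p) = 36 * 0.78 * 0.22 = 6.1776

6.1776


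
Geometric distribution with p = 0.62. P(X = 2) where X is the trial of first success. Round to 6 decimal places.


P = (1-p)^(k-1) * p
(1-p)^(k-1) = 0.38^1 = 0.38
P = 0.38 * 0.62 = 0.2356

0.235600


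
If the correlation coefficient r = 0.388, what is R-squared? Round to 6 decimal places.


R^2 = r^2 = (0.388)^2 = 0.150544

0.150544


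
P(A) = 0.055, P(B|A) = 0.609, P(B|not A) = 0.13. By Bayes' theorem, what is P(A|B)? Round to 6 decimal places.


P(A|B) = P(B|A)*P(A) / P(B), P(B) = P(B|A)*P(A) + P(B|not A)*P(not A)
P(B|A)*P(A) = 0.609 * 0.055 = 0.033495
P(B|not A)*P(not A) = 0.13 * 0.945 = 0.12285
P(B) = 0.033495 + 0.12285 = 0.156345
P(A|B) = 0.033495 / 0.156345 = 319/1489 ≈ 0.21423774

0.214238


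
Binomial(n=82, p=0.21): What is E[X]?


E[X] = n*p = 82 * 0.21 = 17.22

17.22


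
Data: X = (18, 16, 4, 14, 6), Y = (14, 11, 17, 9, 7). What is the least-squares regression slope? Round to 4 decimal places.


b = sum((xi-xbar)(yi-ybar)) / sum((xi-xbar)^2)
n = 5, xbar = 58/5 = 11.6, ybar = 58/5 = 11.6
Sxy = sum((xi-xbar)(yi-ybar)) = -8.8
Sxx = sum((xi-xbar)^2) = 155.2
b = Sxy / Sxx = -11/194 ≈ -0.056701

-0.0567


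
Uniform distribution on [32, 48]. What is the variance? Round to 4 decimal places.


Var = (b-a)^2 / 12
(b-a)^2 = (48 - 32)^2 = 256
Var = 256/12 ≈ 21.333333

21.3333


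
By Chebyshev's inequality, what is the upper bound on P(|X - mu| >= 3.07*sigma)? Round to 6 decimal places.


P <= 1/k^2
k^2 = 3.07^2 = 9.4249
1/k^2 = 1 / 9.4249 ≈ 0.10610192

0.106102


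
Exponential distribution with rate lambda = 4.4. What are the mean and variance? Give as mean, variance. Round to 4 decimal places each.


mean = 1/lam, var = 1/lam^2
mean = 1 / 4.4 = 5/22 ≈ 0.227273
lam^2 = 4.4^2 = 19.36
var = 1 / 19.36 = 25/484 ≈ 0.051653

0.2273, 0.0517


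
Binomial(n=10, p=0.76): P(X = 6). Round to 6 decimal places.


P = C(n,k) * p^k * (1-p)^(n-k)
C(10,6) = 210
p^k = 0.76^6 ≈ 0.1926999
(1-p)^(n-k) = 0.24^4 = 0.00331776
P = 210 * 0.1926999 * 0.00331776 ≈ 0.134260

0.134260


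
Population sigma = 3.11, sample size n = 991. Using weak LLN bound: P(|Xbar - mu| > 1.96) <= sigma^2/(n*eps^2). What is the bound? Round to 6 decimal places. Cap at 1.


bound = min(1, sigma^2/(n*eps^2))
sigma^2 = 3.11^2 = 9.6721
n*eps^2 = 991 * 1.96^2 = 991 * 3.8416 = 3807.0256
sigma^2/(n*eps^2) = 9.6721 / 3807.0256 ≈ 0.00254059

0.002541


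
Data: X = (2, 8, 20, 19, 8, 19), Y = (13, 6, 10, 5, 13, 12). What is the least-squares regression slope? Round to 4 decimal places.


b = sum((xi-xbar)(yi-ybar)) / sum((xi-xbar)^2)
n = 6, xbar = 76/6 = 38/3 ≈ 12.666667, ybar = 59/6 ≈ 9.833333
Sxy = sum((xi-xbar)(yi-ybar)) = -139/3 ≈ -46.333333
Sxx = sum((xi-xbar)^2) = 874/3 ≈ 291.333333
b = Sxy / Sxx = -139/874 ≈ -0.159039

-0.1590


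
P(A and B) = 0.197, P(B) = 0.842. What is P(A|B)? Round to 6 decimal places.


P(A|B) = P(A and B) / P(B) = 0.197 / 0.842 = 197/842 ≈ 0.23396675

0.233967


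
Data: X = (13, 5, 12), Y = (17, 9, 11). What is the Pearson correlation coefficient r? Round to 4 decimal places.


r = sum((xi-xbar)(yi-ybar)) / sqrt(sum((xi-xbar)^2) * sum((yi-ybar)^2))
n = 3, xbar = 30/3 = 10, ybar = 37/3 ≈ 12.333333
Sxy = sum((xi-xbar)(yi-ybar)) = 28
Sxx = sum((xi-xbar)^2) = 38
Syy = sum((yi-ybar)^2) = 104/3 ≈ 34.666667
sqrt(Sxx*Syy) ≈ 36.295087
r = Sxy / sqrt(Sxx*Syy) = 28 / 36.295087 ≈ 0.771454

0.7715


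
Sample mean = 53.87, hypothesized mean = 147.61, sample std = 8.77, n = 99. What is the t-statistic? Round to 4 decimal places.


t = (xbar - mu0) / (s/sqrt(n))
xbar - mu0 = 53.87 - 147.61 = -93.74
sqrt(99) ≈ 9.94987437
s/sqrt(n) = 8.77 / 9.94987437 ≈ 0.88141816
t = -93.74 / 0.88141816 ≈ -106.351337

-106.3513


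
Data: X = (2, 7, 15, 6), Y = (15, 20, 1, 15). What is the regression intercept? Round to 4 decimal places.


a = ybar - b*xbar, where b = sum((xi-xbar)(yi-ybar)) / sum((xi-xbar)^2)
n = 4, xbar = 30/4 = 7.5, ybar = 51/4 = 12.75
Sxy = sum((xi-xbar)(yi-ybar)) = -107.5
Sxx = sum((xi-xbar)^2) = 89
b = Sxy / Sxx = -215/178 ≈ -1.207865
a = 12.75 - (-1.207865) * 7.5 = 1941/89 ≈ 21.808989

21.8090


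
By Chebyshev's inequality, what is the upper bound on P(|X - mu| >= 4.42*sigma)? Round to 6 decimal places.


P <= 1/k^2
k^2 = 4.42^2 = 19.5364
1/k^2 = 1 / 19.5364 ≈ 0.05118650

0.051187


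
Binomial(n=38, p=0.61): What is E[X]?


E[X] = n*p = 38 * 0.61 = 23.18

23.18


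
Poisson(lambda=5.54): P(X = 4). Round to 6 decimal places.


P = e^(-lam) * lam^k / k!
e^(-5.54) ≈ 0.003926527
lam^k = 5.54^4 ≈ 941.974311
k! = 4! = 24
P = 0.003926527 * 941.974311 / 24 ≈ 0.154112

0.154112


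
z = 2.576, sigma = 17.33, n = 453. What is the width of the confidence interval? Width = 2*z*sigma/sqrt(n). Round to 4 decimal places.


width = 2*z*sigma/sqrt(n)
2*z*sigma = 2 * 2.576 * 17.33 = 89.28416
sqrt(453) ≈ 21.283797
width = 89.28416 / 21.283797 ≈ 4.194936

4.1949


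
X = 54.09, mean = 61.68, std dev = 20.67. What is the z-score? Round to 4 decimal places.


z = (X - mu) / sigma
X - mu = 54.09 - 61.68 = -7.59
z = -7.59 / 20.67 = -253/689 ≈ -0.367199

-0.3672


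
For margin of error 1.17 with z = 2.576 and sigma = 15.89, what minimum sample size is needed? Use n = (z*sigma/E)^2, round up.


z*sigma/E = 2.576 * 15.89 / 1.17 ≈ 34.985162
(z*sigma/E)^2 ≈ 1223.961588
round up: n = 1224

1224


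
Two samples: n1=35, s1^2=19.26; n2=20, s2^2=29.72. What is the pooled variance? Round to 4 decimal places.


sp^2 = ((n1-1)*s1^2 + (n2-1)*s2^2)/(n1+n2-2)
(n1-1)*s1^2 = 34 * 19.26 = 654.84
(n2-1)*s2^2 = 19 * 29.72 = 564.68
numerator = 654.84 + 564.68 = 1219.52
n1+n2-2 = 53
sp^2 = 1219.52 / 53 = 30488/1325 ≈ 23.009811

23.0098


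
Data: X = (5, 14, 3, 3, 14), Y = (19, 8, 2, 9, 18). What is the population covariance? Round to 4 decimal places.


Cov = (1/n)*sum((xi-xbar)(yi-ybar))
n = 5, xbar = 39/5 = 7.8, ybar = 56/5 = 11.2
sum((xi-xbar)(yi-ybar)) = 55.2
Cov = 55.2 / 5 = 11.04

11.0400


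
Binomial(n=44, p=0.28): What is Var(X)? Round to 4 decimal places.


Var = n*p*(1-p) = 44 * 0.28 * 0.72 = 8.8704

8.8704


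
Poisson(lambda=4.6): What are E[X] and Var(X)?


E[X] = Var(X) = lambda = 4.6

4.6, 4.6


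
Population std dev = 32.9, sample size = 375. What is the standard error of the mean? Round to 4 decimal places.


SE = sigma / sqrt(n)
sqrt(375) ≈ 19.364917
SE = 32.9 / 19.364917 ≈ 1.698949

1.6989


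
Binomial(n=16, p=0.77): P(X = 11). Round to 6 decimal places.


P = C(n,k) * p^k * (1-p)^(n-k)
C(16,11) = 4368
p^k = 0.77^11 ≈ 0.05641544
(1-p)^(n-k) = 0.23^5 = 0.0006436343
P = 4368 * 0.05641544 * 0.0006436343 ≈ 0.158606

0.158606


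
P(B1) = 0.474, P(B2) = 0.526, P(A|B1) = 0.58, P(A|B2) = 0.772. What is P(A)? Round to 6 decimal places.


P(A) = P(A|B1)*P(B1) + P(A|B2)*P(B2)
P(A|B1)*P(B1) = 0.58 * 0.474 = 0.27492
P(A|B2)*P(B2) = 0.772 * 0.526 = 0.406072
P(A) = 0.27492 + 0.406072 = 0.680992

0.680992


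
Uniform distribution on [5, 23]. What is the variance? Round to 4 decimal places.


Var = (b-a)^2 / 12
(b-a)^2 = (23 - 5)^2 = 324
Var = 324/12 = 27

27.0000


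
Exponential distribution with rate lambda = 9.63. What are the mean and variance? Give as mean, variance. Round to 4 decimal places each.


mean = 1/lam, var = 1/lam^2
mean = 1 / 9.63 = 100/963 ≈ 0.103842
lam^2 = 9.63^2 = 92.7369
var = 1 / 92.7369 ≈ 0.010783

0.1038, 0.0108


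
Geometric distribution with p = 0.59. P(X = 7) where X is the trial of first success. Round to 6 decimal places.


P = (1-p)^(k-1) * p
(1-p)^(k-1) = 0.41^6 ≈ 0.004750104
P = 0.004750104 * 0.59 ≈ 0.002802562

0.002803


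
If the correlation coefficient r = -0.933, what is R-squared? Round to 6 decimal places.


R^2 = r^2 = (-0.933)^2 = 0.870489

0.870489


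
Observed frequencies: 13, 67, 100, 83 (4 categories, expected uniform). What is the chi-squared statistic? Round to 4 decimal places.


chi2 = sum((O-E)^2/E), E = total/4
total = 263, E = 263/4 = 65.75
(13 - 65.75)^2 / 65.75 = 2782.5625 / 65.75 = 44521/1052 ≈ 42.320342
(67 - 65.75)^2 / 65.75 = 1.5625 / 65.75 = 25/1052 ≈ 0.023764
(100 - 65.75)^2 / 65.75 = 1173.0625 / 65.75 = 18769/1052 ≈ 17.841255
(83 - 65.75)^2 / 65.75 = 297.5625 / 65.75 = 4761/1052 ≈ 4.525665
chi2 = 17019/263 ≈ 64.711027

64.7110


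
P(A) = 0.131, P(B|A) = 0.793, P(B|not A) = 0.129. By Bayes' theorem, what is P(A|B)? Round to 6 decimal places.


P(A|B) = P(B|A)*P(A) / P(B), P(B) = P(B|A)*P(A) + P(B|not A)*P(not A)
P(B|A)*P(A) = 0.793 * 0.131 = 0.103883
P(B|not A)*P(not A) = 0.129 * 0.869 = 0.112101
P(B) = 0.103883 + 0.112101 = 0.215984
P(A|B) = 0.103883 / 0.215984 ≈ 0.48097544

0.480975


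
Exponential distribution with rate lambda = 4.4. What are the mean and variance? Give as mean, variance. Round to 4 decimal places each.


mean = 1/lam, var = 1/lam^2
mean = 1 / 4.4 = 5/22 ≈ 0.227273
lam^2 = 4.4^2 = 19.36
var = 1 / 19.36 = 25/484 ≈ 0.051653

0.2273, 0.0517


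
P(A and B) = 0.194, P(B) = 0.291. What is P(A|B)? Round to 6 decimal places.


P(A|B) = P(A and B) / P(B) = 0.194 / 0.291 = 2/3 ≈ 0.66666667

0.666667


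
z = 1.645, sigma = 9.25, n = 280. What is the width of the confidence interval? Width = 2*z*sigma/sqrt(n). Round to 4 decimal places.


width = 2*z*sigma/sqrt(n)
2*z*sigma = 2 * 1.645 * 9.25 = 30.4325
sqrt(280) ≈ 16.733201
width = 30.4325 / 16.733201 ≈ 1.818690

1.8187


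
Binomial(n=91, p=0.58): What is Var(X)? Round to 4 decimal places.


Var = n*p*(1-p) = 91 * 0.58 * 0.42 = 22.1676

22.1676


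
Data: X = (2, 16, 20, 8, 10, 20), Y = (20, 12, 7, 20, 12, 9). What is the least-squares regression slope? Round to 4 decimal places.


b = sum((xi-xbar)(yi-ybar)) / sum((xi-xbar)^2)
n = 6, xbar = 76/6 = 38/3 ≈ 12.666667, ybar = 80/6 = 40/3 ≈ 13.333333
Sxy = sum((xi-xbar)(yi-ybar)) = -544/3 ≈ -181.333333
Sxx = sum((xi-xbar)^2) = 784/3 ≈ 261.333333
b = Sxy / Sxx = -34/49 ≈ -0.693878

-0.6939


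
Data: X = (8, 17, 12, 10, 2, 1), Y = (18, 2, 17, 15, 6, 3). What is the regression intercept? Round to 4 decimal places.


a = ybar - b*xbar, where b = sum((xi-xbar)(yi-ybar)) / sum((xi-xbar)^2)
n = 6, xbar = 50/6 = 25/3 ≈ 8.333333, ybar = 61/6 ≈ 10.166667
Sxy = sum((xi-xbar)(yi-ybar)) = 116/3 ≈ 38.666667
Sxx = sum((xi-xbar)^2) = 556/3 ≈ 185.333333
b = Sxy / Sxx = 29/139 ≈ 0.208633
a = 10.166667 - 0.208633 * 8.333333 = 2343/278 ≈ 8.428058

8.4281


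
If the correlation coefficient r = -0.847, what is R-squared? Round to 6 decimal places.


R^2 = r^2 = (-0.847)^2 = 0.717409

0.717409


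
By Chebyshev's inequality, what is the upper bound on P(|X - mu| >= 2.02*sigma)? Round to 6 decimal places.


P <= 1/k^2
k^2 = 2.02^2 = 4.0804
1/k^2 = 1 / 4.0804 ≈ 0.24507401

0.245074


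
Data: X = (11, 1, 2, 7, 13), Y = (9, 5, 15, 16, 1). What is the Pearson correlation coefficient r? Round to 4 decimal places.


r = sum((xi-xbar)(yi-ybar)) / sqrt(sum((xi-xbar)^2) * sum((yi-ybar)^2))
n = 5, xbar = 34/5 = 6.8, ybar = 46/5 = 9.2
Sxy = sum((xi-xbar)(yi-ybar)) = -53.8
Sxx = sum((xi-xbar)^2) = 112.8
Syy = sum((yi-ybar)^2) = 164.8
sqrt(Sxx*Syy) ≈ 136.343097
r = Sxy / sqrt(Sxx*Syy) = -53.8 / 136.343097 ≈ -0.394593

-0.3946


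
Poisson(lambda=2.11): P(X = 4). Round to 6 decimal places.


P = e^(-lam) * lam^k / k!
e^(-2.11) ≈ 0.1212380
lam^k = 2.11^4 ≈ 19.821194
k! = 4! = 24
P = 0.1212380 * 19.821194 / 24 ≈ 0.100128

0.100128


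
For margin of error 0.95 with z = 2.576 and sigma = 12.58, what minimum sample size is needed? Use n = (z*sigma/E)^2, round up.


z*sigma/E = 2.576 * 12.58 / 0.95 ≈ 34.111663
(z*sigma/E)^2 ≈ 1163.605563
round up: n = 1164

1164


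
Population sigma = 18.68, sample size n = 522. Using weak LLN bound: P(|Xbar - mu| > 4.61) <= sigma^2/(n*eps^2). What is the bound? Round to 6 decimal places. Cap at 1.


bound = min(1, sigma^2/(n*eps^2))
sigma^2 = 18.68^2 = 348.9424
n*eps^2 = 522 * 4.61^2 = 522 * 21.2521 = 11093.5962
sigma^2/(n*eps^2) = 348.9424 / 11093.5962 ≈ 0.03145440

0.031454


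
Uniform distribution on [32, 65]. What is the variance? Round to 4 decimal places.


Var = (b-a)^2 / 12
(b-a)^2 = (65 - 32)^2 = 1089
Var = 1089/12 = 90.75

90.7500


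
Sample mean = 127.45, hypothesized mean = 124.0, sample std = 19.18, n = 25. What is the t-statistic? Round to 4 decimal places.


t = (xbar - mu0) / (s/sqrt(n))
xbar - mu0 = 127.45 - 124.0 = 3.45
sqrt(25) = 5
s/sqrt(n) = 19.18 / 5 = 3.836
t = 3.45 / 3.836 = 1725/1918 ≈ 0.899374

0.8994


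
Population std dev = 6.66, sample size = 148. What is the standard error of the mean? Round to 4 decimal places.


SE = sigma / sqrt(n)
sqrt(148) ≈ 12.165525
SE = 6.66 / 12.165525 ≈ 0.547449

0.5474


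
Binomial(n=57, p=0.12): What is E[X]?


E[X] = n*p = 57 * 0.12 = 6.84

6.84


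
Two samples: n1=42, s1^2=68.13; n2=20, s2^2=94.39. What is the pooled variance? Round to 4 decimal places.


sp^2 = ((n1-1)*s1^2 + (n2-1)*s2^2)/(n1+n2-2)
(n1-1)*s1^2 = 41 * 68.13 = 2793.33
(n2-1)*s2^2 = 19 * 94.39 = 1793.41
numerator = 2793.33 + 1793.41 = 4586.74
n1+n2-2 = 60
sp^2 = 4586.74 / 60 = 229337/3000 ≈ 76.445667

76.4457


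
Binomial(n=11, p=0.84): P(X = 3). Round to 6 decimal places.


P = C(n,k) * p^k * (1-p)^(n-k)
C(11,3) = 165
p^k = 0.84^3 = 0.592704
(1-p)^(n-k) = 0.16^8 ≈ 0.0000004294967
P = 165 * 0.592704 * 0.0000004294967 ≈ 0.000042

0.000042


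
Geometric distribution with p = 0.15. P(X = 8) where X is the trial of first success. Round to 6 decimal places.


P = (1-p)^(k-1) * p
(1-p)^(k-1) = 0.85^7 ≈ 0.3205771
P = 0.3205771 * 0.15 ≈ 0.04808656

0.048087


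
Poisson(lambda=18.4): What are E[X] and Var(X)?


E[X] = Var(X) = lambda = 18.4

18.4, 18.4


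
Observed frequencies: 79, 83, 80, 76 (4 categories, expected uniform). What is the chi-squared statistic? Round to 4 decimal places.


chi2 = sum((O-E)^2/E), E = total/4
total = 318, E = 318/4 = 79.5
(79 - 79.5)^2 / 79.5 = 0.25 / 79.5 = 1/318 ≈ 0.003145
(83 - 79.5)^2 / 79.5 = 12.25 / 79.5 = 49/318 ≈ 0.154088
(80 - 79.5)^2 / 79.5 = 0.25 / 79.5 = 1/318 ≈ 0.003145
(76 - 79.5)^2 / 79.5 = 12.25 / 79.5 = 49/318 ≈ 0.154088
chi2 = 50/159 ≈ 0.314465

0.3145


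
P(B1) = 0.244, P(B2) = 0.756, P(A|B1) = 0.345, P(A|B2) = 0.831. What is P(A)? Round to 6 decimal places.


P(A) = P(A|B1)*P(B1) + P(A|B2)*P(B2)
P(A|B1)*P(B1) = 0.345 * 0.244 = 0.08418
P(A|B2)*P(B2) = 0.831 * 0.756 = 0.628236
P(A) = 0.08418 + 0.628236 = 0.712416

0.712416


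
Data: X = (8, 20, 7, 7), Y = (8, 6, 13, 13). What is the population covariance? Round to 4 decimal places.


Cov = (1/n)*sum((xi-xbar)(yi-ybar))
n = 4, xbar = 42/4 = 10.5, ybar = 40/4 = 10
sum((xi-xbar)(yi-ybar)) = -54
Cov = -54 / 4 = -13.5

-13.5000


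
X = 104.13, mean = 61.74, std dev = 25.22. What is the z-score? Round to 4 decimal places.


z = (X - mu) / sigma
X - mu = 104.13 - 61.74 = 42.39
z = 42.39 / 25.22 = 4239/2522 ≈ 1.680809

1.6808


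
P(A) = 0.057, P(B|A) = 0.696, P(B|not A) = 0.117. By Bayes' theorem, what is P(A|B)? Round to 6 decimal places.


P(A|B) = P(B|A)*P(A) / P(B), P(B) = P(B|A)*P(A) + P(B|not A)*P(not A)
P(B|A)*P(A) = 0.696 * 0.057 = 0.039672
P(B|not A)*P(not A) = 0.117 * 0.943 = 0.110331
P(B) = 0.039672 + 0.110331 = 0.150003
P(A|B) = 0.039672 / 0.150003 ≈ 0.26447471

0.264475


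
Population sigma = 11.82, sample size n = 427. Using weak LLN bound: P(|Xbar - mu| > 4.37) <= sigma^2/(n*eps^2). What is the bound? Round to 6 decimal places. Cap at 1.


bound = min(1, sigma^2/(n*eps^2))
sigma^2 = 11.82^2 = 139.7124
n*eps^2 = 427 * 4.37^2 = 427 * 19.0969 = 8154.3763
sigma^2/(n*eps^2) = 139.7124 / 8154.3763 ≈ 0.01713343

0.017133


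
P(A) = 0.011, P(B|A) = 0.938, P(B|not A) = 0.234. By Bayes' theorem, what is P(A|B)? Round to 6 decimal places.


P(A|B) = P(B|A)*P(A) / P(B), P(B) = P(B|A)*P(A) + P(B|not A)*P(not A)
P(B|A)*P(A) = 0.938 * 0.011 = 0.010318
P(B|not A)*P(not A) = 0.234 * 0.989 = 0.231426
P(B) = 0.010318 + 0.231426 = 0.241744
P(A|B) = 0.010318 / 0.241744 ≈ 0.04268151

0.042682


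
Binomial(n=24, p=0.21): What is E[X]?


E[X] = n*p = 24 * 0.21 = 5.04

5.04


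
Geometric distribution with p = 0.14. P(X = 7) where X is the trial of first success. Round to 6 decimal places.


P = (1-p)^(k-1) * p
(1-p)^(k-1) = 0.86^6 ≈ 0.4045672
P = 0.4045672 * 0.14 ≈ 0.05663941

0.056639


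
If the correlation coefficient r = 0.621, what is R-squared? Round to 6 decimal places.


R^2 = r^2 = (0.621)^2 = 0.385641

0.385641


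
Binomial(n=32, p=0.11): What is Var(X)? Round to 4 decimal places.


Var = n*p*(1-p) = 32 * 0.11 * 0.89 = 3.1328

3.1328


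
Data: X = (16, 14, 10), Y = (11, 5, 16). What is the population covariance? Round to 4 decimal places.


Cov = (1/n)*sum((xi-xbar)(yi-ybar))
n = 3, xbar = 40/3 ≈ 13.333333, ybar = 32/3 ≈ 10.666667
sum((xi-xbar)(yi-ybar)) = -62/3 ≈ -20.666667
Cov = -20.666667 / 3 = -62/9 ≈ -6.888889

-6.8889


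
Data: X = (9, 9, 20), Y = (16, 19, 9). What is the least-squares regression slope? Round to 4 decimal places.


b = sum((xi-xbar)(yi-ybar)) / sum((xi-xbar)^2)
n = 3, xbar = 38/3 ≈ 12.666667, ybar = 44/3 ≈ 14.666667
Sxy = sum((xi-xbar)(yi-ybar)) = -187/3 ≈ -62.333333
Sxx = sum((xi-xbar)^2) = 242/3 ≈ 80.666667
b = Sxy / Sxx = -17/22 ≈ -0.772727

-0.7727


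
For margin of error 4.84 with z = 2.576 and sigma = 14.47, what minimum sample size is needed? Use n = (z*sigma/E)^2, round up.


z*sigma/E = 2.576 * 14.47 / 4.84 ≈ 7.701388
(z*sigma/E)^2 ≈ 59.311384
round up: n = 60

60


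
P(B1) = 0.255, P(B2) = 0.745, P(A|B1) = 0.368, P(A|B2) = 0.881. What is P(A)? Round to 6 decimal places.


P(A) = P(A|B1)*P(B1) + P(A|B2)*P(B2)
P(A|B1)*P(B1) = 0.368 * 0.255 = 0.09384
P(A|B2)*P(B2) = 0.881 * 0.745 = 0.656345
P(A) = 0.09384 + 0.656345 = 0.750185

0.750185


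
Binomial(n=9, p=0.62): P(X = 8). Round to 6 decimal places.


P = C(n,k) * p^k * (1-p)^(n-k)
C(9,8) = 9
p^k = 0.62^8 ≈ 0.02183401
(1-p)^(n-k) = 0.38^1 = 0.38
P = 9 * 0.02183401 * 0.38 ≈ 0.074672

0.074672


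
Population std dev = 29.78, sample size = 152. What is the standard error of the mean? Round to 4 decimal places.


SE = sigma / sqrt(n)
sqrt(152) ≈ 12.328828
SE = 29.78 / 12.328828 ≈ 2.415477

2.4155


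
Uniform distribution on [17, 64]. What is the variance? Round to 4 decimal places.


Var = (b-a)^2 / 12
(b-a)^2 = (64 - 17)^2 = 2209
Var = 2209/12 ≈ 184.083333

184.0833


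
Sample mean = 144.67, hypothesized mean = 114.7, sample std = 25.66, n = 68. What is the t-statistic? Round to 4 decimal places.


t = (xbar - mu0) / (s/sqrt(n))
xbar - mu0 = 144.67 - 114.7 = 29.97
sqrt(68) ≈ 8.24621125
s/sqrt(n) = 25.66 / 8.24621125 ≈ 3.11173207
t = 29.97 / 3.11173207 ≈ 9.631292

9.6313


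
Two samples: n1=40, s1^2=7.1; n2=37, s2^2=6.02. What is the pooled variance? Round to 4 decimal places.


sp^2 = ((n1-1)*s1^2 + (n2-1)*s2^2)/(n1+n2-2)
(n1-1)*s1^2 = 39 * 7.1 = 276.9
(n2-1)*s2^2 = 36 * 6.02 = 216.72
numerator = 276.9 + 216.72 = 493.62
n1+n2-2 = 75
sp^2 = 493.62 / 75 = 6.5816

6.5816


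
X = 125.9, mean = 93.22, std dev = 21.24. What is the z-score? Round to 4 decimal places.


z = (X - mu) / sigma
X - mu = 125.9 - 93.22 = 32.68
z = 32.68 / 21.24 = 817/531 ≈ 1.538606

1.5386


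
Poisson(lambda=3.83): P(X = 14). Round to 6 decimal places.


P = e^(-lam) * lam^k / k!
e^(-3.83) ≈ 0.02170962
lam^k = 3.83^14 ≈ 146144621.073700
k! = 14! = 87178291200
P = 0.02170962 * 146144621.073700 / 87178291200 ≈ 0.000036

0.000036


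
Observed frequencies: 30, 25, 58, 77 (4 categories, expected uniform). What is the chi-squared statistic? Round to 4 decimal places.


chi2 = sum((O-E)^2/E), E = total/4
total = 190, E = 190/4 = 47.5
(30 - 47.5)^2 / 47.5 = 306.25 / 47.5 = 245/38 ≈ 6.447368
(25 - 47.5)^2 / 47.5 = 506.25 / 47.5 = 405/38 ≈ 10.657895
(58 - 47.5)^2 / 47.5 = 110.25 / 47.5 = 441/190 ≈ 2.321053
(77 - 47.5)^2 / 47.5 = 870.25 / 47.5 = 3481/190 ≈ 18.321053
chi2 = 3586/95 ≈ 37.747368

37.7474


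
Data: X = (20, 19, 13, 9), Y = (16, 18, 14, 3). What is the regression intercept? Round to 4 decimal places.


a = ybar - b*xbar, where b = sum((xi-xbar)(yi-ybar)) / sum((xi-xbar)^2)
n = 4, xbar = 61/4 = 15.25, ybar = 51/4 = 12.75
Sxy = sum((xi-xbar)(yi-ybar)) = 93.25
Sxx = sum((xi-xbar)^2) = 80.75
b = Sxy / Sxx = 373/323 ≈ 1.154799
a = 12.75 - 1.154799 * 15.25 = -1570/323 ≈ -4.860681

-4.8607


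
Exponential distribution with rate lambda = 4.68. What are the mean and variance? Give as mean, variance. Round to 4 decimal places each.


mean = 1/lam, var = 1/lam^2
mean = 1 / 4.68 = 25/117 ≈ 0.213675
lam^2 = 4.68^2 = 21.9024
var = 1 / 21.9024 ≈ 0.045657

0.2137, 0.0457


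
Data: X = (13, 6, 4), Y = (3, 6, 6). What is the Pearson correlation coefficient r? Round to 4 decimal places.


r = sum((xi-xbar)(yi-ybar)) / sqrt(sum((xi-xbar)^2) * sum((yi-ybar)^2))
n = 3, xbar = 23/3 ≈ 7.666667, ybar = 15/3 = 5
Sxy = sum((xi-xbar)(yi-ybar)) = -16
Sxx = sum((xi-xbar)^2) = 134/3 ≈ 44.666667
Syy = sum((yi-ybar)^2) = 6
sqrt(Sxx*Syy) ≈ 16.370706
r = Sxy / sqrt(Sxx*Syy) = -16 / 16.370706 ≈ -0.977356

-0.9774


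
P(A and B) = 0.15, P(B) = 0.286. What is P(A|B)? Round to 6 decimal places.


P(A|B) = P(A and B) / P(B) = 0.15 / 0.286 = 75/143 ≈ 0.52447552

0.524476


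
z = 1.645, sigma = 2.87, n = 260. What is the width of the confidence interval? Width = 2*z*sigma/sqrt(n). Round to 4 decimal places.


width = 2*z*sigma/sqrt(n)
2*z*sigma = 2 * 1.645 * 2.87 = 9.4423
sqrt(260) ≈ 16.124515
width = 9.4423 / 16.124515 ≈ 0.585587

0.5856


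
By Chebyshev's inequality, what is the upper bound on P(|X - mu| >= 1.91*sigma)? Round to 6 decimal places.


P <= 1/k^2
k^2 = 1.91^2 = 3.6481
1/k^2 = 1 / 3.6481 ≈ 0.27411529

0.274115


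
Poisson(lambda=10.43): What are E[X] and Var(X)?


E[X] = Var(X) = lambda = 10.43

10.43, 10.43


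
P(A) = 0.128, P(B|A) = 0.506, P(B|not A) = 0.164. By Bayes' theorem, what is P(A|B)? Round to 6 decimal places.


P(A|B) = P(B|A)*P(A) / P(B), P(B) = P(B|A)*P(A) + P(B|not A)*P(not A)
P(B|A)*P(A) = 0.506 * 0.128 = 0.064768
P(B|not A)*P(not A) = 0.164 * 0.872 = 0.143008
P(B) = 0.064768 + 0.143008 = 0.207776
P(A|B) = 0.064768 / 0.207776 = 2024/6493 ≈ 0.31172031

0.311720


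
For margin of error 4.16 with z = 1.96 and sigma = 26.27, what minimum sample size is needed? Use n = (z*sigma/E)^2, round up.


z*sigma/E = 1.96 * 26.27 / 4.16 ≈ 12.377212
(z*sigma/E)^2 ≈ 153.195365
round up: n = 154

154


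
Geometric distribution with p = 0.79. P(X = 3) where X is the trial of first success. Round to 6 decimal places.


P = (1-p)^(k-1) * p
(1-p)^(k-1) = 0.21^2 = 0.0441
P = 0.0441 * 0.79 = 0.034839

0.034839


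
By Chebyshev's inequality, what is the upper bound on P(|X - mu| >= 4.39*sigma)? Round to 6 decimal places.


P <= 1/k^2
k^2 = 4.39^2 = 19.2721
1/k^2 = 1 / 19.2721 ≈ 0.05188848

0.051888


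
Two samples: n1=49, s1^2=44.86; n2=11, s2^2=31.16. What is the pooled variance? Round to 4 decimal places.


sp^2 = ((n1-1)*s1^2 + (n2-1)*s2^2)/(n1+n2-2)
(n1-1)*s1^2 = 48 * 44.86 = 2153.28
(n2-1)*s2^2 = 10 * 31.16 = 311.6
numerator = 2153.28 + 311.6 = 2464.88
n1+n2-2 = 58
sp^2 = 2464.88 / 58 = 30811/725 ≈ 42.497931

42.4979


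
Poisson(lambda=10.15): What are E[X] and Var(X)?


E[X] = Var(X) = lambda = 10.15

10.15, 10.15


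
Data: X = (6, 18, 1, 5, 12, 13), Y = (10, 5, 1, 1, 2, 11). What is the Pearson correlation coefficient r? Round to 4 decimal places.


r = sum((xi-xbar)(yi-ybar)) / sqrt(sum((xi-xbar)^2) * sum((yi-ybar)^2))
n = 6, xbar = 55/6 ≈ 9.166667, ybar = 30/6 = 5
Sxy = sum((xi-xbar)(yi-ybar)) = 48
Sxx = sum((xi-xbar)^2) = 1169/6 ≈ 194.833333
Syy = sum((yi-ybar)^2) = 102
sqrt(Sxx*Syy) ≈ 140.971628
r = Sxy / sqrt(Sxx*Syy) = 48 / 140.971628 ≈ 0.340494

0.3405


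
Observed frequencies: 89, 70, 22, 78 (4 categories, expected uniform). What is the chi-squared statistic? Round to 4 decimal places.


chi2 = sum((O-E)^2/E), E = total/4
total = 259, E = 259/4 = 64.75
(89 - 64.75)^2 / 64.75 = 588.0625 / 64.75 = 9409/1036 ≈ 9.082046
(70 - 64.75)^2 / 64.75 = 27.5625 / 64.75 = 63/148 ≈ 0.425676
(22 - 64.75)^2 / 64.75 = 1827.5625 / 64.75 = 29241/1036 ≈ 28.224903
(78 - 64.75)^2 / 64.75 = 175.5625 / 64.75 = 2809/1036 ≈ 2.711390
chi2 = 10475/259 ≈ 40.444015

40.4440


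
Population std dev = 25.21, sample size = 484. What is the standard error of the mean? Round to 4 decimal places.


SE = sigma / sqrt(n)
sqrt(484) = 22
SE = 25.21 / 22 = 2521/2200 ≈ 1.145909

1.1459


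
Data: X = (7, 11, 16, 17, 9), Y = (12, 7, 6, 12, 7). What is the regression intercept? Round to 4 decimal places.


a = ybar - b*xbar, where b = sum((xi-xbar)(yi-ybar)) / sum((xi-xbar)^2)
n = 5, xbar = 60/5 = 12, ybar = 44/5 = 8.8
Sxy = sum((xi-xbar)(yi-ybar)) = -4
Sxx = sum((xi-xbar)^2) = 76
b = Sxy / Sxx = -1/19 ≈ -0.052632
a = 8.8 - (-0.052632) * 12 = 896/95 ≈ 9.431579

9.4316


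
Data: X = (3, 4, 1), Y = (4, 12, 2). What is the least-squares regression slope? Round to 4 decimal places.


b = sum((xi-xbar)(yi-ybar)) / sum((xi-xbar)^2)
n = 3, xbar = 8/3 ≈ 2.666667, ybar = 18/3 = 6
Sxy = sum((xi-xbar)(yi-ybar)) = 14
Sxx = sum((xi-xbar)^2) = 14/3 ≈ 4.666667
b = Sxy / Sxx = 3

3.0000


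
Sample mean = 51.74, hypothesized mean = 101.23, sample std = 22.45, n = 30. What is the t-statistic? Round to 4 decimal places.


t = (xbar - mu0) / (s/sqrt(n))
xbar - mu0 = 51.74 - 101.23 = -49.49
sqrt(30) ≈ 5.47722558
s/sqrt(n) = 22.45 / 5.47722558 ≈ 4.09879047
t = -49.49 / 4.09879047 ≈ -12.074294

-12.0743


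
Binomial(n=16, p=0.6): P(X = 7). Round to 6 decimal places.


P = C(n,k) * p^k * (1-p)^(n-k)
C(16,7) = 11440
p^k = 0.6^7 = 0.0279936
(1-p)^(n-k) = 0.4^9 = 0.000262144
P = 11440 * 0.0279936 * 0.000262144 ≈ 0.083951

0.083951


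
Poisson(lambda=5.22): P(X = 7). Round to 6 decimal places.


P = e^(-lam) * lam^k / k!
e^(-5.22) ≈ 0.005407329
lam^k = 5.22^7 ≈ 105607.198259
k! = 7! = 5040
P = 0.005407329 * 105607.198259 / 5040 ≈ 0.113304

0.113304


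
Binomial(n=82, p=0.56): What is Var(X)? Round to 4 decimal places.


Var = n*p*(1-p) = 82 * 0.56 * 0.44 = 20.2048

20.2048


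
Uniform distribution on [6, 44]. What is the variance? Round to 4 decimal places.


Var = (b-a)^2 / 12
(b-a)^2 = (44 - 6)^2 = 1444
Var = 1444/12 ≈ 120.333333

120.3333


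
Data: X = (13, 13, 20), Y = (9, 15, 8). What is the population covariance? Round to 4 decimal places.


Cov = (1/n)*sum((xi-xbar)(yi-ybar))
n = 3, xbar = 46/3 ≈ 15.333333, ybar = 32/3 ≈ 10.666667
sum((xi-xbar)(yi-ybar)) = -56/3 ≈ -18.666667
Cov = -18.666667 / 3 = -56/9 ≈ -6.222222

-6.2222


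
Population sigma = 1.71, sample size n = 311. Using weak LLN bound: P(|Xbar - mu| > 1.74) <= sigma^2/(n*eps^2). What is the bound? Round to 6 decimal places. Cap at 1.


bound = min(1, sigma^2/(n*eps^2))
sigma^2 = 1.71^2 = 2.9241
n*eps^2 = 311 * 1.74^2 = 311 * 3.0276 = 941.5836
sigma^2/(n*eps^2) = 2.9241 / 941.5836 ≈ 0.00310551

0.003106


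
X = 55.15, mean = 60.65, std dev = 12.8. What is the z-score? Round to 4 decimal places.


z = (X - mu) / sigma
X - mu = 55.15 - 60.65 = -5.5
z = -5.5 / 12.8 = -55/128 ≈ -0.429688

-0.4297


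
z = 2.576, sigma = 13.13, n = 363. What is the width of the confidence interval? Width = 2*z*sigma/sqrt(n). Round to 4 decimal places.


width = 2*z*sigma/sqrt(n)
2*z*sigma = 2 * 2.576 * 13.13 = 67.64576
sqrt(363) ≈ 19.052559
width = 67.64576 / 19.052559 ≈ 3.550482

3.5505


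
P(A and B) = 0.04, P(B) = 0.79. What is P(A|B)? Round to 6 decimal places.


P(A|B) = P(A and B) / P(B) = 0.04 / 0.79 = 4/79 ≈ 0.05063291

0.050633


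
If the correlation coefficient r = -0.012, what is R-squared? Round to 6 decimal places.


R^2 = r^2 = (-0.012)^2 = 0.000144

0.000144


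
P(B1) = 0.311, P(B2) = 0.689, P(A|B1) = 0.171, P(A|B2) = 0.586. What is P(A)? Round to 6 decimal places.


P(A) = P(A|B1)*P(B1) + P(A|B2)*P(B2)
P(A|B1)*P(B1) = 0.171 * 0.311 = 0.053181
P(A|B2)*P(B2) = 0.586 * 0.689 = 0.403754
P(A) = 0.053181 + 0.403754 = 0.456935

0.456935


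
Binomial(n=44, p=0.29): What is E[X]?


E[X] = n*p = 44 * 0.29 = 12.76

12.76


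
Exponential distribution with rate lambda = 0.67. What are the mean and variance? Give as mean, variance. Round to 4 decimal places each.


mean = 1/lam, var = 1/lam^2
mean = 1 / 0.67 = 100/67 ≈ 1.492537
lam^2 = 0.67^2 = 0.4489
var = 1 / 0.4489 = 10000/4489 ≈ 2.227668

1.4925, 2.2277


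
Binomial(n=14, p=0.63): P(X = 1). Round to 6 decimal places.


P = C(n,k) * p^k * (1-p)^(n-k)
C(14,1) = 14
p^k = 0.63^1 = 0.63
(1-p)^(n-k) = 0.37^13 ≈ 0.000002435692
P = 14 * 0.63 * 0.000002435692 ≈ 0.000021

0.000021


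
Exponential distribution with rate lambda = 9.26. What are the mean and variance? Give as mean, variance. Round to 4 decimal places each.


mean = 1/lam, var = 1/lam^2
mean = 1 / 9.26 = 50/463 ≈ 0.107991
lam^2 = 9.26^2 = 85.7476
var = 1 / 85.7476 ≈ 0.011662

0.1080, 0.0117


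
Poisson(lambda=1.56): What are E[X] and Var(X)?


E[X] = Var(X) = lambda = 1.56

1.56, 1.56


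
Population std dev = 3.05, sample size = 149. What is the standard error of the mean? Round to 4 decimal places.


SE = sigma / sqrt(n)
sqrt(149) ≈ 12.206556
SE = 3.05 / 12.206556 ≈ 0.249866

0.2499


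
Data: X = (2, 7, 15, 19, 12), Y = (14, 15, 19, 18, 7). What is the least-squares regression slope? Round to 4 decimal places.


b = sum((xi-xbar)(yi-ybar)) / sum((xi-xbar)^2)
n = 5, xbar = 55/5 = 11, ybar = 73/5 = 14.6
Sxy = sum((xi-xbar)(yi-ybar)) = 41
Sxx = sum((xi-xbar)^2) = 178
b = Sxy / Sxx = 41/178 ≈ 0.230337

0.2303


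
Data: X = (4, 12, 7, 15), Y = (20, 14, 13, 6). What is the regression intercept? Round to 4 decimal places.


a = ybar - b*xbar, where b = sum((xi-xbar)(yi-ybar)) / sum((xi-xbar)^2)
n = 4, xbar = 38/4 = 9.5, ybar = 53/4 = 13.25
Sxy = sum((xi-xbar)(yi-ybar)) = -74.5
Sxx = sum((xi-xbar)^2) = 73
b = Sxy / Sxx = -149/146 ≈ -1.020548
a = 13.25 - (-1.020548) * 9.5 = 1675/73 ≈ 22.945205

22.9452


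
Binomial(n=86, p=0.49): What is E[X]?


E[X] = n*p = 86 * 0.49 = 42.14

42.14


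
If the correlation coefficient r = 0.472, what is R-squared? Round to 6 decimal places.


R^2 = r^2 = (0.472)^2 = 0.222784

0.222784


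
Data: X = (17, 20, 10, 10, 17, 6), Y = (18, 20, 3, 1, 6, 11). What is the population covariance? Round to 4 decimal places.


Cov = (1/n)*sum((xi-xbar)(yi-ybar))
n = 6, xbar = 80/6 = 40/3 ≈ 13.333333, ybar = 59/6 ≈ 9.833333
sum((xi-xbar)(yi-ybar)) = 382/3 ≈ 127.333333
Cov = 127.333333 / 6 = 191/9 ≈ 21.222222

21.2222


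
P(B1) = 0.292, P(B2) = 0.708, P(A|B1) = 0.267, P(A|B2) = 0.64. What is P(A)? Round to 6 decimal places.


P(A) = P(A|B1)*P(B1) + P(A|B2)*P(B2)
P(A|B1)*P(B1) = 0.267 * 0.292 = 0.077964
P(A|B2)*P(B2) = 0.64 * 0.708 = 0.45312
P(A) = 0.077964 + 0.45312 = 0.531084

0.531084


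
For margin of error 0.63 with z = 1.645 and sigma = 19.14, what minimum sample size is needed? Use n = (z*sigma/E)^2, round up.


z*sigma/E = 1.645 * 19.14 / 0.63 = 14993/300 ≈ 49.976667
(z*sigma/E)^2 ≈ 2497.667211
round up: n = 2498

2498


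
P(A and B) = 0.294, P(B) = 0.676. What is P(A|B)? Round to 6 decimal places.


P(A|B) = P(A and B) / P(B) = 0.294 / 0.676 = 147/338 ≈ 0.43491124

0.434911


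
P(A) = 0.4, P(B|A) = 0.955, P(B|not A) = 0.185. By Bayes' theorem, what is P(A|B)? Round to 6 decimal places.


P(A|B) = P(B|A)*P(A) / P(B), P(B) = P(B|A)*P(A) + P(B|not A)*P(not A)
P(B|A)*P(A) = 0.955 * 0.4 = 0.382
P(B|not A)*P(not A) = 0.185 * 0.6 = 0.111
P(B) = 0.382 + 0.111 = 0.493
P(A|B) = 0.382 / 0.493 = 382/493 ≈ 0.77484787

0.774848


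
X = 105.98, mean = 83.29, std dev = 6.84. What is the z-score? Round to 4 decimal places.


z = (X - mu) / sigma
X - mu = 105.98 - 83.29 = 22.69
z = 22.69 / 6.84 = 2269/684 ≈ 3.317251

3.3173


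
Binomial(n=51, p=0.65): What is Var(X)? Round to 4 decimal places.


Var = n*p*(1-p) = 51 * 0.65 * 0.35 = 11.6025

11.6025


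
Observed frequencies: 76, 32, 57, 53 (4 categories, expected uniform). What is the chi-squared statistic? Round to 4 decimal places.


chi2 = sum((O-E)^2/E), E = total/4
total = 218, E = 218/4 = 54.5
(76 - 54.5)^2 / 54.5 = 462.25 / 54.5 = 1849/218 ≈ 8.481651
(32 - 54.5)^2 / 54.5 = 506.25 / 54.5 = 2025/218 ≈ 9.288991
(57 - 54.5)^2 / 54.5 = 6.25 / 54.5 = 25/218 ≈ 0.114679
(53 - 54.5)^2 / 54.5 = 2.25 / 54.5 = 9/218 ≈ 0.041284
chi2 = 1954/109 ≈ 17.926606

17.9266


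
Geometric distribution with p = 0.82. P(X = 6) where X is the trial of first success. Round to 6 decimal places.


P = (1-p)^(k-1) * p
(1-p)^(k-1) = 0.18^5 = 0.0001889568
P = 0.0001889568 * 0.82 ≈ 0.0001549446

0.000155


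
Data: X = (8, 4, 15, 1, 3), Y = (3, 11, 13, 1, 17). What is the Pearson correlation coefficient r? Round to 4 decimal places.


r = sum((xi-xbar)(yi-ybar)) / sqrt(sum((xi-xbar)^2) * sum((yi-ybar)^2))
n = 5, xbar = 31/5 = 6.2, ybar = 45/5 = 9
Sxy = sum((xi-xbar)(yi-ybar)) = 36
Sxx = sum((xi-xbar)^2) = 122.8
Syy = sum((yi-ybar)^2) = 184
sqrt(Sxx*Syy) ≈ 150.316998
r = Sxy / sqrt(Sxx*Syy) = 36 / 150.316998 ≈ 0.239494

0.2395


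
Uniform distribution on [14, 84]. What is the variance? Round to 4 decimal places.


Var = (b-a)^2 / 12
(b-a)^2 = (84 - 14)^2 = 4900
Var = 4900/12 ≈ 408.333333

408.3333


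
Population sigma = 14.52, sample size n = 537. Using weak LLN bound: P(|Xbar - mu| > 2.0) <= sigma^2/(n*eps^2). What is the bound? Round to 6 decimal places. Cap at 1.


bound = min(1, sigma^2/(n*eps^2))
sigma^2 = 14.52^2 = 210.8304
n*eps^2 = 537 * 2.0^2 = 537 * 4 = 2148
sigma^2/(n*eps^2) = 210.8304 / 2148 ≈ 0.09815196

0.098152


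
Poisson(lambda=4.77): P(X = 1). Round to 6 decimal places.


P = e^(-lam) * lam^k / k!
e^(-4.77) ≈ 0.008480380
lam^k = 4.77^1 = 4.77
k! = 1! = 1
P = 0.008480380 * 4.77 / 1 ≈ 0.040451

0.040451


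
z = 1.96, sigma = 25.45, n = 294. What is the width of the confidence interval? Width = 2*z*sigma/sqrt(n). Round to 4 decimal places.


width = 2*z*sigma/sqrt(n)
2*z*sigma = 2 * 1.96 * 25.45 = 99.764
sqrt(294) ≈ 17.146428
width = 99.764 / 17.146428 ≈ 5.818355

5.8184


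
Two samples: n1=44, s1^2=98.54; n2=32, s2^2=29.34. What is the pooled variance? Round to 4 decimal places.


sp^2 = ((n1-1)*s1^2 + (n2-1)*s2^2)/(n1+n2-2)
(n1-1)*s1^2 = 43 * 98.54 = 4237.22
(n2-1)*s2^2 = 31 * 29.34 = 909.54
numerator = 4237.22 + 909.54 = 5146.76
n1+n2-2 = 74
sp^2 = 5146.76 / 74 = 128669/1850 ≈ 69.550811

69.5508


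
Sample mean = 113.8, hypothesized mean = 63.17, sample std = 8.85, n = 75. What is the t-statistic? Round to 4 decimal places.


t = (xbar - mu0) / (s/sqrt(n))
xbar - mu0 = 113.8 - 63.17 = 50.63
sqrt(75) ≈ 8.66025404
s/sqrt(n) = 8.85 / 8.66025404 ≈ 1.02190998
t = 50.63 / 1.02190998 ≈ 49.544482

49.5445


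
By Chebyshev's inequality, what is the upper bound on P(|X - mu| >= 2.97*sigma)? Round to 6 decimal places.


P <= 1/k^2
k^2 = 2.97^2 = 8.8209
1/k^2 = 1 / 8.8209 ≈ 0.11336712

0.113367


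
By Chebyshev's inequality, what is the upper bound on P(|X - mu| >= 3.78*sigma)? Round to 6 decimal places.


P <= 1/k^2
k^2 = 3.78^2 = 14.2884
1/k^2 = 1 / 14.2884 ≈ 0.06998684

0.069987


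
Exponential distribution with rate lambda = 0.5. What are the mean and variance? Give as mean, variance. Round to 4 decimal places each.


mean = 1/lam, var = 1/lam^2
mean = 1 / 0.5 = 2
lam^2 = 0.5^2 = 0.25
var = 1 / 0.25 = 4

2.0000, 4.0000


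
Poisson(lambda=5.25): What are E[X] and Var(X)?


E[X] = Var(X) = lambda = 5.25

5.25, 5.25


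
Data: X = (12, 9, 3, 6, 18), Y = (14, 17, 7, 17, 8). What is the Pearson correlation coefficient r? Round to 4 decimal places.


r = sum((xi-xbar)(yi-ybar)) / sqrt(sum((xi-xbar)^2) * sum((yi-ybar)^2))
n = 5, xbar = 48/5 = 9.6, ybar = 63/5 = 12.6
Sxy = sum((xi-xbar)(yi-ybar)) = -16.8
Sxx = sum((xi-xbar)^2) = 133.2
Syy = sum((yi-ybar)^2) = 93.2
sqrt(Sxx*Syy) ≈ 111.419208
r = Sxy / sqrt(Sxx*Syy) = -16.8 / 111.419208 ≈ -0.150782

-0.1508


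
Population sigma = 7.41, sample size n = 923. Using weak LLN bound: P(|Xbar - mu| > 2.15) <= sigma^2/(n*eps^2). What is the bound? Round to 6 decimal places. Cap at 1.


bound = min(1, sigma^2/(n*eps^2))
sigma^2 = 7.41^2 = 54.9081
n*eps^2 = 923 * 2.15^2 = 923 * 4.6225 = 4266.5675
sigma^2/(n*eps^2) = 54.9081 / 4266.5675 ≈ 0.01286939

0.012869


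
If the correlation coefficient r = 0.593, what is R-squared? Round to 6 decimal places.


R^2 = r^2 = (0.593)^2 = 0.351649

0.351649


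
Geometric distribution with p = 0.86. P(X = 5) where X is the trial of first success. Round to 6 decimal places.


P = (1-p)^(k-1) * p
(1-p)^(k-1) = 0.14^4 = 0.00038416
P = 0.00038416 * 0.86 = 0.0003303776

0.000330
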